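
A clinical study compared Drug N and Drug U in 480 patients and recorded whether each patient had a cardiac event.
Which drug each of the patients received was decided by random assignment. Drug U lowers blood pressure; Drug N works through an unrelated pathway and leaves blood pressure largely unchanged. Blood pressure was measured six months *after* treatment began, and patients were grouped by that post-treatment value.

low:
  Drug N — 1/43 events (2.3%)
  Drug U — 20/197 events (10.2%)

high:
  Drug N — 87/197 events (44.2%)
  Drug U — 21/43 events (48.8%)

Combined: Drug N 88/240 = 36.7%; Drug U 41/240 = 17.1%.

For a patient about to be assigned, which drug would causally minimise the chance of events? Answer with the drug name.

Drug U

The distribution of blood pressure is itself part of what the drug does — it is an intermediate outcome. Holding it fixed would remove that part of the effect; the total effect is the pooled difference.
Pooled: Drug N 36.7% vs Drug U 17.1%; Drug U is lower overall.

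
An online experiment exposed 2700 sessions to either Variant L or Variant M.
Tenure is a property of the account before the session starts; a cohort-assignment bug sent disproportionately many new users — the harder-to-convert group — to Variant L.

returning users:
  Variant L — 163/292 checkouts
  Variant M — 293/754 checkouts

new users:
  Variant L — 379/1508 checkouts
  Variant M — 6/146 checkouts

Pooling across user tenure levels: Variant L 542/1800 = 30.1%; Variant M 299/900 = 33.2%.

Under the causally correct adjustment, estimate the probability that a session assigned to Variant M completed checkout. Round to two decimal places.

User tenure is set before the variant has any effect — it is not caused by the variant — and it independently drives the outcome. That makes it a confounder, so the causal comparison is within user tenure levels.
Standardising Variant M to the population user tenure mix: 0.387·293/754 + 0.613·6/146 = 0.176.

0.18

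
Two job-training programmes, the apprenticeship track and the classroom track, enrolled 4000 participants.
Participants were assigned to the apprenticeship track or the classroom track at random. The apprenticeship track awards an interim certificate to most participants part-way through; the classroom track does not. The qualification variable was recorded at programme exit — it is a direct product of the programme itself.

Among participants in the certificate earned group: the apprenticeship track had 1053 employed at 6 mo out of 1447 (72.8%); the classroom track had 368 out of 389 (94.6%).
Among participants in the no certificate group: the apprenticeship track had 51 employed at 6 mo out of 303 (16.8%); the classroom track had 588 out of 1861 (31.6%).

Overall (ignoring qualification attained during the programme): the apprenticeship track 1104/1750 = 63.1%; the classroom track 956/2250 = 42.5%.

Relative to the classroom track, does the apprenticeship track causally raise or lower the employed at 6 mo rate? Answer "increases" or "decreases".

increases

Within every qualification attained during the programme level the classroom track has the higher rate, yet pooled the apprenticeship track does — Simpson's reversal.
Because the programme influences qualification attained during the programme, qualification attained during the programme is a post-treatment mediator, not a confounder. Stratifying on it would bias the estimate; the causal effect is the crude pooled difference.
Pooled: the apprenticeship track 63.1% vs the classroom track 42.5%; the apprenticeship track is higher overall.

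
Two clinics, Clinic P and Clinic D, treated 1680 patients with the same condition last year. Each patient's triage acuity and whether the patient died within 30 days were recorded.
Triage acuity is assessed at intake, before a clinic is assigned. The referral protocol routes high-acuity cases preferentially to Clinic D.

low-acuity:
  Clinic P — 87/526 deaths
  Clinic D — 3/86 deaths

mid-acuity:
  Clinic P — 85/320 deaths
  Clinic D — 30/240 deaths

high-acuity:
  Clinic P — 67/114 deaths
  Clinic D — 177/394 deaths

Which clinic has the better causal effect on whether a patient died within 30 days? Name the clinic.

Clinic D

Nothing the clinic does changes triage acuity; the imbalance is an allocation artefact. With triage acuity also predicting the outcome, the pooled figure is confounded, and the within-stratum comparison is the causal one.
Within each level — low-acuity: 16.5% vs 3.5%; mid-acuity: 26.6% vs 12.5%; high-acuity: 58.8% vs 44.9% — Clinic D is lower every time.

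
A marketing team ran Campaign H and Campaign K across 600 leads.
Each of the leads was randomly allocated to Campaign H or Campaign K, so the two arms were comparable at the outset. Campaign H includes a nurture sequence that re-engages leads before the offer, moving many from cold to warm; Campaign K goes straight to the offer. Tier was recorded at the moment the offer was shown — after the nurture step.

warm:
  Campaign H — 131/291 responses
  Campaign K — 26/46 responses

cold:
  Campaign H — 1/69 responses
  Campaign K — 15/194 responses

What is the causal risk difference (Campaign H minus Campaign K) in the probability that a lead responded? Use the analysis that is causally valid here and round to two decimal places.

+0.20

Engagement tier is recorded after the campaign and is itself shifted by it — it sits on the causal path from campaign to outcome. Conditioning on a mediator would strip out part of the effect we want; the pooled comparison gives the total causal effect.
The causal difference is the pooled difference: 0.367 − 0.171 = +0.196.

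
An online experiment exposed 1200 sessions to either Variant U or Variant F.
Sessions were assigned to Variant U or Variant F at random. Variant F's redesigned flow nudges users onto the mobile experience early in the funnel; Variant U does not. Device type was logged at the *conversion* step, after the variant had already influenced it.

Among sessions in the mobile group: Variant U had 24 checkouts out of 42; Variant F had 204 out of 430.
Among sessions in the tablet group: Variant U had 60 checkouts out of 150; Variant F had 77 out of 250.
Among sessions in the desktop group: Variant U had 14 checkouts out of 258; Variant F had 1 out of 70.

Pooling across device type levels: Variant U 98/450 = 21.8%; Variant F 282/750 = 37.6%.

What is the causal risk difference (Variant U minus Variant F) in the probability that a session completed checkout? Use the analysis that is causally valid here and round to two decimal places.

-0.16

Variant U is higher inside every device type stratum but Variant F is higher in aggregate. Whether to stratify depends on how device type relates to the variant.
Stratifying would compare variants among sessions the variants themselves sorted into device type groups — a form of selection on an intermediate. The unconditioned pooled rates give the total causal effect.
The causal difference is the pooled difference: 0.218 − 0.376 = -0.158.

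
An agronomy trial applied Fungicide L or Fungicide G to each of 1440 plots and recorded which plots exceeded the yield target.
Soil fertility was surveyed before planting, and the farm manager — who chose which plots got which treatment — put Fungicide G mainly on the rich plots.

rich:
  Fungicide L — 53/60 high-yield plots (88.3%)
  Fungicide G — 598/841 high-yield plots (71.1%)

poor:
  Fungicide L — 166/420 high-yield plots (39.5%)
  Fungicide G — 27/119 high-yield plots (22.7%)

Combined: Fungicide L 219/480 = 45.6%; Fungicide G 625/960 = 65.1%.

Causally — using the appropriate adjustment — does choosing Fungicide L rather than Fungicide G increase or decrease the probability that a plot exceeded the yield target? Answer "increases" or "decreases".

increases

Soil fertility differs across fungicides for reasons unrelated to any effect of the fungicide itself, and it separately predicts the outcome — a classic confounder. We must compare within soil fertility levels.
Within each level — rich: 88.3% vs 71.1%; poor: 39.5% vs 22.7% — Fungicide L is higher every time.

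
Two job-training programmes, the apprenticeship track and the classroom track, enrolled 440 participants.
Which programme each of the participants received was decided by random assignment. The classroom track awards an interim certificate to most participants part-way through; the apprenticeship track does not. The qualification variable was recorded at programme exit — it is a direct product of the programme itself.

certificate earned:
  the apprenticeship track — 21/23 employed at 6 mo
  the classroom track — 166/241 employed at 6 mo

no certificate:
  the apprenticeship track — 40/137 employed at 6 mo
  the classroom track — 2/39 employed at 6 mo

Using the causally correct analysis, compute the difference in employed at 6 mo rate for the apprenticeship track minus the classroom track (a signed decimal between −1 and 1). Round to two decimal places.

-0.22

the apprenticeship track is higher inside every qualification attained during the programme stratum but the classroom track is higher in aggregate. Whether to stratify depends on how qualification attained during the programme relates to the programme.
The distribution of qualification attained during the programme is itself part of what the programme does — it is an intermediate outcome. Holding it fixed would remove that part of the effect; the total effect is the pooled difference.
The causal difference is the pooled difference: 0.381 − 0.600 = -0.219.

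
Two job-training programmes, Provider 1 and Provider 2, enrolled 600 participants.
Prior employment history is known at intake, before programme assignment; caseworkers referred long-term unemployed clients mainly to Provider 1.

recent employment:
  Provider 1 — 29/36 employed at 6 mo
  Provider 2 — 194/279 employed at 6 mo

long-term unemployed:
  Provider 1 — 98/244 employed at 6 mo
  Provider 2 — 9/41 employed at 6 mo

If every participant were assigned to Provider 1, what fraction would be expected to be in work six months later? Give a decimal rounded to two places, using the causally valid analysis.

0.61

The prior employment history-specific comparison favours Provider 1 throughout, but the pooled figures favour Provider 2. The question is whether to condition on prior employment history.
Here prior employment history is a common cause — it drives both which programme a case falls under and the outcome. The crude comparison mixes populations; the stratum-specific rates are the causally relevant ones.
Standardising Provider 1 to the population prior employment history mix: 0.525·29/36 + 0.475·98/244 = 0.614.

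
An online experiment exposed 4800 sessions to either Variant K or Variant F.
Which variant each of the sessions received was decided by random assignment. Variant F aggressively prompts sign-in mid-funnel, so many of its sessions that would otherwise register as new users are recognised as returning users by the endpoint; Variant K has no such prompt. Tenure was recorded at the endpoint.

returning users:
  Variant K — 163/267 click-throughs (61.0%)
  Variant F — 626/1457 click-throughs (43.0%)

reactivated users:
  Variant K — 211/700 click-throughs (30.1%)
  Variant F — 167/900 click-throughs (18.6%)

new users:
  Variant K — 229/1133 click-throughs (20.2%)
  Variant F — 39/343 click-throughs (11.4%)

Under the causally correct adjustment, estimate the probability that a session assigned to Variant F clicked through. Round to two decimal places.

0.31

User tenure lies on the pathway variant → user tenure → outcome, so adjusting for it blocks the indirect effect. For the total causal effect of variant, use the unadjusted pooled rates.
So P(outcome | do(Variant F)) is just the pooled rate for Variant F: 832/2700 = 0.308.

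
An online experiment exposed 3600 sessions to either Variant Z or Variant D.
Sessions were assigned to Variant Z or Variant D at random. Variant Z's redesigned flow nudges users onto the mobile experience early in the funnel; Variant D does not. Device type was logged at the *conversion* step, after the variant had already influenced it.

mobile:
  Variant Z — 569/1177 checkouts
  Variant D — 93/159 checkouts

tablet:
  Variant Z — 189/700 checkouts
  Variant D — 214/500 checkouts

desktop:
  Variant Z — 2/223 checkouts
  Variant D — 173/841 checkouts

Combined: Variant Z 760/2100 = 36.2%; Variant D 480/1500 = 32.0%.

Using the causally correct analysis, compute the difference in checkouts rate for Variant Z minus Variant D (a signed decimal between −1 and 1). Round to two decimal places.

+0.04

Because the variant influences device type, device type is a post-treatment mediator, not a confounder. Stratifying on it would bias the estimate; the causal effect is the crude pooled difference.
The causal difference is the pooled difference: 0.362 − 0.320 = +0.042.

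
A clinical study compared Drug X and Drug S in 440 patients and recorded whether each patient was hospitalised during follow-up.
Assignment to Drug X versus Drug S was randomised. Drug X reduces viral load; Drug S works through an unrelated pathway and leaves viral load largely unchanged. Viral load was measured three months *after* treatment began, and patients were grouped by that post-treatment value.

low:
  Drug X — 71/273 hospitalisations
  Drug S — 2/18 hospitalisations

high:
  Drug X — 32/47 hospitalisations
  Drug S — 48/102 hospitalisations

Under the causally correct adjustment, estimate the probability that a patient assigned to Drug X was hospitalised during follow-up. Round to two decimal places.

Viral load is recorded after the drug and is itself shifted by it — it sits on the causal path from drug to outcome. Conditioning on a mediator would strip out part of the effect we want; the pooled comparison gives the total causal effect.
So P(outcome | do(Drug X)) is just the pooled rate for Drug X: 103/320 = 0.322.

0.32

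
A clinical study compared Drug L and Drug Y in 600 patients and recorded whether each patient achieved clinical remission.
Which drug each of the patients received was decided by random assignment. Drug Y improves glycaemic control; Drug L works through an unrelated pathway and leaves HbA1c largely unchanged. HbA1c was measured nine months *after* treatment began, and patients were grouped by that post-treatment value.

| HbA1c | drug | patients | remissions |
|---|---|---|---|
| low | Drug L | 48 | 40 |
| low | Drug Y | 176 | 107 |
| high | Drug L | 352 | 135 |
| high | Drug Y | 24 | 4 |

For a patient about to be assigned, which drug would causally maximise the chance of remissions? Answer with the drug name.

HbA1c is downstream of the drug. One should not condition on a consequence of treatment, so the overall rates are the right comparison.
Pooled: Drug L 43.8% vs Drug Y 55.5%; Drug Y is higher overall.

Drug Y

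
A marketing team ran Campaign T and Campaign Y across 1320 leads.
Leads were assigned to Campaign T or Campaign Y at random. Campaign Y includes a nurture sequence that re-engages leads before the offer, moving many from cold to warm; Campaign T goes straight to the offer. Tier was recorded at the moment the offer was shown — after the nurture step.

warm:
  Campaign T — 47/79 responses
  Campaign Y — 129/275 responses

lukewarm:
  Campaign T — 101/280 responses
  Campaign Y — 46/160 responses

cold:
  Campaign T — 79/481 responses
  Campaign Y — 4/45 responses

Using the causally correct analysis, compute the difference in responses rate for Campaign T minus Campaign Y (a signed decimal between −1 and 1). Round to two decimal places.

Engagement tier here is a post-treatment variable shaped by the campaign; conditioning on it would introduce bias rather than remove it. The overall comparison is the causal one.
The causal difference is the pooled difference: 0.270 − 0.373 = -0.103.

-0.10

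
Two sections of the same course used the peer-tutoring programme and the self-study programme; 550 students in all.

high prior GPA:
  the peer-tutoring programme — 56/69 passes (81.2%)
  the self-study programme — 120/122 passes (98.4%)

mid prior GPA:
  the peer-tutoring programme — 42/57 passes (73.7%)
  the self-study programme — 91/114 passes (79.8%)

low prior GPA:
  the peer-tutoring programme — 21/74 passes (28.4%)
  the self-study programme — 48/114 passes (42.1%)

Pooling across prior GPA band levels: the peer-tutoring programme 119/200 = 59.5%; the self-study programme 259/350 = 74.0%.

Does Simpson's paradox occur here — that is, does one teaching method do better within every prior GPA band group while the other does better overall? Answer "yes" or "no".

Within each prior GPA band level (high prior GPA 81.2% vs 98.4%; mid prior GPA 73.7% vs 79.8%; low prior GPA 28.4% vs 42.1%), the self-study programme has the higher rate every time. Pooled: 59.5% vs 74.0% — the self-study programme has the higher rate overall. They agree.

no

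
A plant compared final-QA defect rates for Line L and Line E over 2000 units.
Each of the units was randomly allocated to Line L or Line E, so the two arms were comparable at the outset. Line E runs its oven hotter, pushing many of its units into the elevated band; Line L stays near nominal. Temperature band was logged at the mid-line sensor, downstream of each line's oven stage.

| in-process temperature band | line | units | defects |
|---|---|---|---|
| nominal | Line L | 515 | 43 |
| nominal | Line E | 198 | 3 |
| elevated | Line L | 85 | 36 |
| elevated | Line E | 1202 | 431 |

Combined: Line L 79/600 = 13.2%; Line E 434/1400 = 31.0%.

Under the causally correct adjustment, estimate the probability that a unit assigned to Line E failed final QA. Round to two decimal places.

The stratified and pooled comparisons disagree (Line E wins within each in-process temperature band; Line L wins overall), so the answer turns on the causal role of in-process temperature band.
Stratifying would compare lines among units the lines themselves sorted into in-process temperature band groups — a form of selection on an intermediate. The unconditioned pooled rates give the total causal effect.
So P(outcome | do(Line E)) is just the pooled rate for Line E: 434/1400 = 0.310.

0.31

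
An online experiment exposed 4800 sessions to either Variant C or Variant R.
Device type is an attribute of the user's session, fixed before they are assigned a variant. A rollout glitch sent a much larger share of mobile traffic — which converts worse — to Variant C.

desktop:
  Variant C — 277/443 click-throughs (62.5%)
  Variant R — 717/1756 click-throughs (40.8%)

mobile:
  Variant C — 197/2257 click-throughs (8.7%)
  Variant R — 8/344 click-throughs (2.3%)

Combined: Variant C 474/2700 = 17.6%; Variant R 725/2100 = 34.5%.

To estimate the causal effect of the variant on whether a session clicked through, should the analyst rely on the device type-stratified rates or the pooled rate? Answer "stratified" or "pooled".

Device type differs across variants for reasons unrelated to any effect of the variant itself, and it separately predicts the outcome — a classic confounder. We must compare within device type levels.
Within each level — desktop: 62.5% vs 40.8%; mobile: 8.7% vs 2.3% — Variant C is higher every time.

stratified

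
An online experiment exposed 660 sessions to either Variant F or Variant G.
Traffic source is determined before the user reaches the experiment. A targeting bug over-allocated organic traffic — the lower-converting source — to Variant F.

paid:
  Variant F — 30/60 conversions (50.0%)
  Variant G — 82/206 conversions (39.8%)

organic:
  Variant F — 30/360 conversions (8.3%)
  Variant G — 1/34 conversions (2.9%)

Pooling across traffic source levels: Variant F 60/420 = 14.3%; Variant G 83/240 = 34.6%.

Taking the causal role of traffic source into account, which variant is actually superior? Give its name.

Variant F

Traffic source is set before the variant has any effect — it is not caused by the variant — and it independently drives the outcome. That makes it a confounder, so the causal comparison is within traffic source levels.
Within each level — paid: 50.0% vs 39.8%; organic: 8.3% vs 2.9% — Variant F is higher every time.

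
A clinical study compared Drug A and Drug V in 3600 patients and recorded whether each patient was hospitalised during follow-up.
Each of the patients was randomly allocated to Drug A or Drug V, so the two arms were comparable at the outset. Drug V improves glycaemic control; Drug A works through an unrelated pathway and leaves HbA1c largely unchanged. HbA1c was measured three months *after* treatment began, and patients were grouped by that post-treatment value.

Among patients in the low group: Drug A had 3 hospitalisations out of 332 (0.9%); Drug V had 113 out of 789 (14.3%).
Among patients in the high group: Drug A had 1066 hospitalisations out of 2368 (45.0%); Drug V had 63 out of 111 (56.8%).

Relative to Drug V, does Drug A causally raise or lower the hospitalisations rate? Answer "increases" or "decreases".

The distribution of HbA1c is itself part of what the drug does — it is an intermediate outcome. Holding it fixed would remove that part of the effect; the total effect is the pooled difference.
Pooled: Drug A 39.6% vs Drug V 19.6%; Drug V is lower overall.

increases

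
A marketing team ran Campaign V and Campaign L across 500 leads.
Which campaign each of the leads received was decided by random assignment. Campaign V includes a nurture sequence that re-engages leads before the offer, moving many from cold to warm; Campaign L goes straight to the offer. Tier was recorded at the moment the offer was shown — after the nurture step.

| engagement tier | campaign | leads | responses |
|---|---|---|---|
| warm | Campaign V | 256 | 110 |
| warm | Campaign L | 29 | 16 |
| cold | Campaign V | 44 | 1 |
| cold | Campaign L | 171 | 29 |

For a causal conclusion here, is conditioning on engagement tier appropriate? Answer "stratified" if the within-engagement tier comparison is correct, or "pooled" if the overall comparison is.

The engagement tier-specific comparison favours Campaign L throughout, but the pooled figures favour Campaign V. The question is whether to condition on engagement tier.
The distribution of engagement tier is itself part of what the campaign does — it is an intermediate outcome. Holding it fixed would remove that part of the effect; the total effect is the pooled difference.
Pooled: Campaign V 37.0% vs Campaign L 22.5%; Campaign V is higher overall.

pooled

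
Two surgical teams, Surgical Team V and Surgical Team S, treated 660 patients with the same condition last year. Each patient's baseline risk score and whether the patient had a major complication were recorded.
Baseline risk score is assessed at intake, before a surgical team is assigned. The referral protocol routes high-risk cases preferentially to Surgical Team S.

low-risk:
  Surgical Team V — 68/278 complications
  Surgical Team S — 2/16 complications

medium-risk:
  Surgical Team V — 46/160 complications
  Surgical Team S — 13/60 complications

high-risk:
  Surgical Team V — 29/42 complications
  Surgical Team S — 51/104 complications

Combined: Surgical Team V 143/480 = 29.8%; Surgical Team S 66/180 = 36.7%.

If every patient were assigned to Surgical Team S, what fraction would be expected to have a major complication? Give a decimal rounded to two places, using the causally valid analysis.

The baseline risk score-specific comparison favours Surgical Team S throughout, but the pooled figures favour Surgical Team V. The question is whether to condition on baseline risk score.
Baseline risk score satisfies the back-door criterion: it is not a descendant of the surgical team, and it blocks the spurious path from surgical team to outcome. Adjusting for it (i.e., using the within-baseline risk score rates) gives the causal effect.
Standardising Surgical Team S to the population baseline risk score mix: 0.445·2/16 + 0.333·13/60 + 0.221·51/104 = 0.236.

0.24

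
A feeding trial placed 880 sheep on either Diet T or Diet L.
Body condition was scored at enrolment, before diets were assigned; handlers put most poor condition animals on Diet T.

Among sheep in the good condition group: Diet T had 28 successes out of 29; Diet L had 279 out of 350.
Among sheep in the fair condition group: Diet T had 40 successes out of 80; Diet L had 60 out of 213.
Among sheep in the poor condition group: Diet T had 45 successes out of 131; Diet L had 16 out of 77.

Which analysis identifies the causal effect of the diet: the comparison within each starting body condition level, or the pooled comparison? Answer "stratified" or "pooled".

Starting body condition differs across diets for reasons unrelated to any effect of the diet itself, and it separately predicts the outcome — a classic confounder. We must compare within starting body condition levels.
Within each level — good condition: 96.6% vs 79.7%; fair condition: 50.0% vs 28.2%; poor condition: 34.4% vs 20.8% — Diet T is higher every time.

stratified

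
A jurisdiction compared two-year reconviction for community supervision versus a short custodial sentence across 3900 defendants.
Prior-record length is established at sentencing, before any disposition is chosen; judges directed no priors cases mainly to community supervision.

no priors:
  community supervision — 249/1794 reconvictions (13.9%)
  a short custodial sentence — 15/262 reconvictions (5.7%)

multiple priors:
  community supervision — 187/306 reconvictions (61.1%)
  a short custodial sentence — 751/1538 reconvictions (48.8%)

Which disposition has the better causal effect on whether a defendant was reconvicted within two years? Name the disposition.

Prior-record length is set before the disposition has any effect — it is not caused by the disposition — and it independently drives the outcome. That makes it a confounder, so the causal comparison is within prior-record length levels.
Within each level — no priors: 13.9% vs 5.7%; multiple priors: 61.1% vs 48.8% — a short custodial sentence is lower every time.

a short custodial sentence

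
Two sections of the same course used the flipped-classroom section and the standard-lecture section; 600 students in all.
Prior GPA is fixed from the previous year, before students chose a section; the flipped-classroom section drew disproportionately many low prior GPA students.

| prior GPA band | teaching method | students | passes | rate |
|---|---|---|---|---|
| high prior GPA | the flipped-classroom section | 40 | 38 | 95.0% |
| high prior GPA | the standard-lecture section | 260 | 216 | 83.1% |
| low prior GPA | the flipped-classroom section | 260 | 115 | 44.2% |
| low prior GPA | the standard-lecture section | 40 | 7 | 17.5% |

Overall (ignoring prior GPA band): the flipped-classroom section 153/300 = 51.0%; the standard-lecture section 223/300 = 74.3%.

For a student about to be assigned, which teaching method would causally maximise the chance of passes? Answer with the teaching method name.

The stratified and pooled comparisons disagree (the flipped-classroom section wins within each prior GPA band; the standard-lecture section wins overall), so the answer turns on the causal role of prior GPA band.
Prior GPA band is set before the teaching method has any effect — it is not caused by the teaching method — and it independently drives the outcome. That makes it a confounder, so the causal comparison is within prior GPA band levels.
Within each level — high prior GPA: 95.0% vs 83.1%; low prior GPA: 44.2% vs 17.5% — the flipped-classroom section is higher every time.

the flipped-classroom section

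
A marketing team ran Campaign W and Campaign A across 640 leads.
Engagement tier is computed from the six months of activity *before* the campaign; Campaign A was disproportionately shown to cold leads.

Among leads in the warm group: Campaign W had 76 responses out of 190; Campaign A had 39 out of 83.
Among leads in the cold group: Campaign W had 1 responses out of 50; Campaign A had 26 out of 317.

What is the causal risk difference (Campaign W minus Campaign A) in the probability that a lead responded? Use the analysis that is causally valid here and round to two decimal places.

-0.07

Engagement tier is set before the campaign has any effect — it is not caused by the campaign — and it independently drives the outcome. That makes it a confounder, so the causal comparison is within engagement tier levels.
Adjusting over the population distribution of engagement tier: 0.427·(0.400−0.470) + 0.573·(0.020−0.082) = -0.065.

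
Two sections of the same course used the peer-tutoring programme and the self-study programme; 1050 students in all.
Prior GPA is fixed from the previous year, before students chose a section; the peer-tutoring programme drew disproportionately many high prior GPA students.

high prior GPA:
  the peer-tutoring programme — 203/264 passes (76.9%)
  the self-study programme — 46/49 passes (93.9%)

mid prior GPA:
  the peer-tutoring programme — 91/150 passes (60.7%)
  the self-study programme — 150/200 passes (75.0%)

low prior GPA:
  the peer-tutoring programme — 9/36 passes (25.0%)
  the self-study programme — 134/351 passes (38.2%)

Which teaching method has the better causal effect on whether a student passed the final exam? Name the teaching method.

the self-study programme

Prior GPA band satisfies the back-door criterion: it is not a descendant of the teaching method, and it blocks the spurious path from teaching method to outcome. Adjusting for it (i.e., using the within-prior GPA band rates) gives the causal effect.
Within each level — high prior GPA: 76.9% vs 93.9%; mid prior GPA: 60.7% vs 75.0%; low prior GPA: 25.0% vs 38.2% — the self-study programme is higher every time.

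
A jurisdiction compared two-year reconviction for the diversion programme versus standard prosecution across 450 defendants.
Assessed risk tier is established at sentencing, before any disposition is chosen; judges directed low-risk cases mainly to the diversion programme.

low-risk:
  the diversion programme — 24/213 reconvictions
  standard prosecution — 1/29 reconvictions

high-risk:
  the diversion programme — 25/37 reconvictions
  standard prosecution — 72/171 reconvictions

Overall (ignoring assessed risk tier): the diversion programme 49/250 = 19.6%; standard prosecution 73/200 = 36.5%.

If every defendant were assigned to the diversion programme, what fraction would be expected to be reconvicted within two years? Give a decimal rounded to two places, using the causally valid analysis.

0.37

The stratified and pooled comparisons disagree (standard prosecution wins within each assessed risk tier; the diversion programme wins overall), so the answer turns on the causal role of assessed risk tier.
The imbalance in assessed risk tier arose from how defendants were allocated, not from anything the disposition did; and assessed risk tier independently affects the outcome. The pooled gap is confounded — condition on assessed risk tier.
Standardising the diversion programme to the population assessed risk tier mix: 0.538·24/213 + 0.462·25/37 = 0.373.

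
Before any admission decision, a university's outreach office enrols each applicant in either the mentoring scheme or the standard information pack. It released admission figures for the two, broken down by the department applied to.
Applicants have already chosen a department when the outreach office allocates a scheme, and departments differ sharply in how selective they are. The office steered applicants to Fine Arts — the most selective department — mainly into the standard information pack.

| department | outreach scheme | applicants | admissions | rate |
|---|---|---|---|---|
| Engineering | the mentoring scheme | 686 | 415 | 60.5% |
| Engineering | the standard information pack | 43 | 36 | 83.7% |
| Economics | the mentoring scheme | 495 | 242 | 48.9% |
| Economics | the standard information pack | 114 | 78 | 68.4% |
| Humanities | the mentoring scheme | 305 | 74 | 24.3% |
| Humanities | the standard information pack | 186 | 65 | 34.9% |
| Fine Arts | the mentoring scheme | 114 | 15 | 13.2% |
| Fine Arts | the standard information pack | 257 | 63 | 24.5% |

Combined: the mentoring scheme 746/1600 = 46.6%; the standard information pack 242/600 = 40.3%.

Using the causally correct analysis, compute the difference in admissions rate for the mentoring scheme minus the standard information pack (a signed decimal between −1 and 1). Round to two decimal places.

-0.17

The department-specific comparison favours the standard information pack throughout, but the pooled figures favour the mentoring scheme. The question is whether to condition on department.
Nothing the outreach scheme does changes department; the imbalance is an allocation artefact. With department also predicting the outcome, the pooled figure is confounded, and the within-stratum comparison is the causal one.
Adjusting over the population distribution of department: 0.331·(0.605−0.837) + 0.277·(0.489−0.684) + 0.223·(0.243−0.349) + 0.169·(0.132−0.245) = -0.174.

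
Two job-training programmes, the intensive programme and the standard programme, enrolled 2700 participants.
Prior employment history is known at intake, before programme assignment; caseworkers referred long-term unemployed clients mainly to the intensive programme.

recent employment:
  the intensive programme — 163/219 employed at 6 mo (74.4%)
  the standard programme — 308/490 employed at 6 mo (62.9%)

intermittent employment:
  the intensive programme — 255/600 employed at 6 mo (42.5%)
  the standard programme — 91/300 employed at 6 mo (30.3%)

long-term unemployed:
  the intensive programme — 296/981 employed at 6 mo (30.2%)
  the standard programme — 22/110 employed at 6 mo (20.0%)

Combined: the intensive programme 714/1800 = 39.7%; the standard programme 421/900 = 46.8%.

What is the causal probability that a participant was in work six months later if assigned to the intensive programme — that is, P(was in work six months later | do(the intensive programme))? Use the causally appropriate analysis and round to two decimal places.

0.46

the intensive programme is higher inside every prior employment history stratum but the standard programme is higher in aggregate. Whether to stratify depends on how prior employment history relates to the programme.
The imbalance in prior employment history arose from how participants were allocated, not from anything the programme did; and prior employment history independently affects the outcome. The pooled gap is confounded — condition on prior employment history.
Standardising the intensive programme to the population prior employment history mix: 0.263·163/219 + 0.333·255/600 + 0.404·296/981 = 0.459.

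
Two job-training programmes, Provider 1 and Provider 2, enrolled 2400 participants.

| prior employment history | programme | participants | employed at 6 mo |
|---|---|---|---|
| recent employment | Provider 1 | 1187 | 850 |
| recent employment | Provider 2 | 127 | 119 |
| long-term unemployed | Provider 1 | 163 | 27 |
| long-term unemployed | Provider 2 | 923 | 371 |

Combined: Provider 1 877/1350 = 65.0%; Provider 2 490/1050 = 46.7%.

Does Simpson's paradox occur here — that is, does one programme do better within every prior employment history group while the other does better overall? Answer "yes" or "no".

yes

Within each prior employment history level (recent employment 71.6% vs 93.7%; long-term unemployed 16.6% vs 40.2%), Provider 2 has the higher rate every time. Pooled: 65.0% vs 46.7% — Provider 1 has the higher rate overall. The two comparisons disagree.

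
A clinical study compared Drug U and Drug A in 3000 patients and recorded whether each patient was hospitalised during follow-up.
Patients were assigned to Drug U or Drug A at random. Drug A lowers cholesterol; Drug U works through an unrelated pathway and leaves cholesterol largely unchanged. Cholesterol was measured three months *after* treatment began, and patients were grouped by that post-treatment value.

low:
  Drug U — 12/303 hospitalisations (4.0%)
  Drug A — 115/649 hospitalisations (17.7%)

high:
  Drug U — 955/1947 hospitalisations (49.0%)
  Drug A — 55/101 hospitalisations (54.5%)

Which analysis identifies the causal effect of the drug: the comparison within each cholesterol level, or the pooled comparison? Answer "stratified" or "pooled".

pooled

Cholesterol here is a post-treatment variable shaped by the drug; conditioning on it would introduce bias rather than remove it. The overall comparison is the causal one.
Pooled: Drug U 43.0% vs Drug A 22.7%; Drug A is lower overall.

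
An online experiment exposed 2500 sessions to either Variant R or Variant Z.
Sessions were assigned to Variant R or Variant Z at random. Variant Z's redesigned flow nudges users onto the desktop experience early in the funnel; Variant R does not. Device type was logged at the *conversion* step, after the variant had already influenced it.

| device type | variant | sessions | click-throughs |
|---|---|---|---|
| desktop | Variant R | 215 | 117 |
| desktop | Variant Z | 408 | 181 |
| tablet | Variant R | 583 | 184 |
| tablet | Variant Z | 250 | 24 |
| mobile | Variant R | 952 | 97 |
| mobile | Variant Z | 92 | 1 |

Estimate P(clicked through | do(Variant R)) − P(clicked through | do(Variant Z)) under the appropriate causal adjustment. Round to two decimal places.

-0.05

Device type is downstream of the variant. One should not condition on a consequence of treatment, so the overall rates are the right comparison.
The causal difference is the pooled difference: 0.227 − 0.275 = -0.047.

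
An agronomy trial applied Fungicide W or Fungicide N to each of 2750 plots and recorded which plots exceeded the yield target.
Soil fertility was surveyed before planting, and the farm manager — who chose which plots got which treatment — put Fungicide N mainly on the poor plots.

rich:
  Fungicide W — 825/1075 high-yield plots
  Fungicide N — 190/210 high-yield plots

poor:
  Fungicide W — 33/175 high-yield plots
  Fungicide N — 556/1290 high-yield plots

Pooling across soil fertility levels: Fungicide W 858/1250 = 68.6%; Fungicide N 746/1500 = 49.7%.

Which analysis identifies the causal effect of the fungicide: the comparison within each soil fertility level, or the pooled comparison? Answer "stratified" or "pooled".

Here soil fertility is a common cause — it drives both which fungicide a case falls under and the outcome. The crude comparison mixes populations; the stratum-specific rates are the causally relevant ones.
Within each level — rich: 76.7% vs 90.5%; poor: 18.9% vs 43.1% — Fungicide N is higher every time.

stratified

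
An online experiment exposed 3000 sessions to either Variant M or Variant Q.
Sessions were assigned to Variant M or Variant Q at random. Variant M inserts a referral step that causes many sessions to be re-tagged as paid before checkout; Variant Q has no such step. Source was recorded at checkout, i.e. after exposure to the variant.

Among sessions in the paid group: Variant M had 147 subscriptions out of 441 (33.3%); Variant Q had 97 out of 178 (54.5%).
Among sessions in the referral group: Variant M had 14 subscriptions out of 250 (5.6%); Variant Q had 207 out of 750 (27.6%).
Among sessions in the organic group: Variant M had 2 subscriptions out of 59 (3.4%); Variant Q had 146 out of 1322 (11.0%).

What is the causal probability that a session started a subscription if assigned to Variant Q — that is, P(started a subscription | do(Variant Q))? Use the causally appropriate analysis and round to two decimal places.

0.20

Stratifying would compare variants among sessions the variants themselves sorted into traffic source groups — a form of selection on an intermediate. The unconditioned pooled rates give the total causal effect.
So P(outcome | do(Variant Q)) is just the pooled rate for Variant Q: 450/2250 = 0.200.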